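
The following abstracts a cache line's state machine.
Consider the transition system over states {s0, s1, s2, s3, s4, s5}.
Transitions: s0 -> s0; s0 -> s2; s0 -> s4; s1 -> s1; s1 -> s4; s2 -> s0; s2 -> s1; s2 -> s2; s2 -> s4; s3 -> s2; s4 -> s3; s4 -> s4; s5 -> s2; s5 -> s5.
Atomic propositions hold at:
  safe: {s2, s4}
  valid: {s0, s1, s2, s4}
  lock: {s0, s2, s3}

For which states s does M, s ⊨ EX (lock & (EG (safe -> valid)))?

{s0, s2, s3, s4, s5}

Sat(safe -> valid) = {s0, s1, s2, s3, s4, s5}
EG (safe -> valid): greatest fixpoint, start Z0 = {s0, s1, s2, s3, s4, s5}, keep only states in Sat with some successor in Z. Already a fixed point.
Sat(EG (safe -> valid)) = {s0, s1, s2, s3, s4, s5}
Sat(lock & (EG (safe -> valid))) = {s0, s2, s3}
Sat(EX (lock & (EG (safe -> valid)))) = {s : some successor in {s0, s2, s3}} = {s0, s2, s3, s4, s5}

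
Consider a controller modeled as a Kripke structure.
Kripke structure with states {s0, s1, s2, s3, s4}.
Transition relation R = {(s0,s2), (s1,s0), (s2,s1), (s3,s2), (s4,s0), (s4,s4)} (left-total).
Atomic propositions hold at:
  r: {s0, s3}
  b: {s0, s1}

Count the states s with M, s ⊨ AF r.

4

AF r: least fixpoint, start Z0 = {s0, s3}, add states with every successor in Z. Z1 = {s0, s1, s3}; Z2 = {s0, s1, s2, s3}; fixed.
Sat(AF r) = {s0, s1, s2, s3}
|Sat(AF r)| = |{s0, s1, s2, s3}| = 4.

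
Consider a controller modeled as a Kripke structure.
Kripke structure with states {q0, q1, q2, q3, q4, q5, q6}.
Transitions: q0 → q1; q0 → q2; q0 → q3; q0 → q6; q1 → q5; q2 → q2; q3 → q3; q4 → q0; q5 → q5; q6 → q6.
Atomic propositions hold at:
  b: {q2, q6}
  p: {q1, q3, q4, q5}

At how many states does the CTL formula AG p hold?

3

AG p: greatest fixpoint, start Z0 = {q1, q3, q4, q5}, keep only states in Sat with every successor in Z. Z1 = {q1, q3, q5}; fixed.
Sat(AG p) = {q1, q3, q5}
|Sat(AG p)| = |{q1, q3, q5}| = 3.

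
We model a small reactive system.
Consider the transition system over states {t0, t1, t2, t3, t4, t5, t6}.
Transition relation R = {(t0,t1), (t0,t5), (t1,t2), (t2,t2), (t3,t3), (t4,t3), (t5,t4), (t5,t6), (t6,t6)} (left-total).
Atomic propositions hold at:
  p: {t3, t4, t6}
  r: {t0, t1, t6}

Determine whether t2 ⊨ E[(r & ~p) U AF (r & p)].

No

Sat(~p) = {t0, t1, t2, t5}
Sat(r & ~p) = {t0, t1}
Sat(r & p) = {t6}
AF (r & p): least fixpoint, start Z0 = {t6}, add states with every successor in Z. Already a fixed point.
Sat(AF (r & p)) = {t6}
E[(r & ~p) U AF (r & p)]: least fixpoint, start Z0 = Sat(AF (r & p)) = {t6}, add states in Sat(r & ~p) with some successor in Z. Already a fixed point.
Sat(E[(r & ~p) U AF (r & p)]) = {t6}
t2 ∉ Sat(E[(r & ~p) U AF (r & p)]) = {t6}, so the formula does not hold at t2.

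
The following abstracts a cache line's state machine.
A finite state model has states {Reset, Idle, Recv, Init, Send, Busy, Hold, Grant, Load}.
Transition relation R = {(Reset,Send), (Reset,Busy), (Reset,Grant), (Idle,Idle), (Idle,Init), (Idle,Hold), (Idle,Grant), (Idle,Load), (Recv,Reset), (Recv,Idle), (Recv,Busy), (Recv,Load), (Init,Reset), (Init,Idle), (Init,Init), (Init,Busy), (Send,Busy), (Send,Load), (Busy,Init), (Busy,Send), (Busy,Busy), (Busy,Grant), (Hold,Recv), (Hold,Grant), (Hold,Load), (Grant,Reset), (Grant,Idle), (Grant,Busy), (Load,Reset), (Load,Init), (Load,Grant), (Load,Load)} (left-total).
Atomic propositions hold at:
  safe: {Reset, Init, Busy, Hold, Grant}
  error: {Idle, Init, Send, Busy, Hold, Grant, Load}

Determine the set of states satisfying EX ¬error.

Sat(¬error) = {Reset, Recv}
Sat(EX ¬error) = {s : some successor in {Reset, Recv}} = {Recv, Init, Hold, Grant, Load}

{Recv, Init, Hold, Grant, Load}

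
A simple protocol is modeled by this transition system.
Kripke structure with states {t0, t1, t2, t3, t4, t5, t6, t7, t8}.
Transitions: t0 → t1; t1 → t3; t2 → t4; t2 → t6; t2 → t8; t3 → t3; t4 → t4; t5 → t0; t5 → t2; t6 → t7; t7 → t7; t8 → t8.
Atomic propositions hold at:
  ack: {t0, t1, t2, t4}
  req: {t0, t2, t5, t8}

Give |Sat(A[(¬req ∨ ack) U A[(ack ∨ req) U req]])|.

Sat(¬req) = {t1, t3, t4, t6, t7}
Sat(¬req ∨ ack) = {t0, t1, t2, t3, t4, t6, t7}
Sat(ack ∨ req) = {t0, t1, t2, t4, t5, t8}
A[(ack ∨ req) U req]: least fixpoint, start Z0 = Sat(req) = {t0, t2, t5, t8}, add states in Sat(ack ∨ req) with every successor in Z. Already a fixed point.
Sat(A[(ack ∨ req) U req]) = {t0, t2, t5, t8}
A[(¬req ∨ ack) U A[(ack ∨ req) U req]]: least fixpoint, start Z0 = Sat(A[(ack ∨ req) U req]) = {t0, t2, t5, t8}, add states in Sat(¬req ∨ ack) with every successor in Z. Already a fixed point.
Sat(A[(¬req ∨ ack) U A[(ack ∨ req) U req]]) = {t0, t2, t5, t8}
|Sat(A[(¬req ∨ ack) U A[(ack ∨ req) U req]])| = |{t0, t2, t5, t8}| = 4.

4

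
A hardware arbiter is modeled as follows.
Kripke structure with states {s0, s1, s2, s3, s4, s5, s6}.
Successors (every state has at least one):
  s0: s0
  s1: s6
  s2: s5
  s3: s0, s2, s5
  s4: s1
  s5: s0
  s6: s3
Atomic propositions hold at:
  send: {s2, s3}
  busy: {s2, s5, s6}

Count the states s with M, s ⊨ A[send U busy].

3

A[send U busy]: least fixpoint, start Z0 = Sat(busy) = {s2, s5, s6}, add states in Sat(send) with every successor in Z. Already a fixed point.
Sat(A[send U busy]) = {s2, s5, s6}
|Sat(A[send U busy])| = |{s2, s5, s6}| = 3.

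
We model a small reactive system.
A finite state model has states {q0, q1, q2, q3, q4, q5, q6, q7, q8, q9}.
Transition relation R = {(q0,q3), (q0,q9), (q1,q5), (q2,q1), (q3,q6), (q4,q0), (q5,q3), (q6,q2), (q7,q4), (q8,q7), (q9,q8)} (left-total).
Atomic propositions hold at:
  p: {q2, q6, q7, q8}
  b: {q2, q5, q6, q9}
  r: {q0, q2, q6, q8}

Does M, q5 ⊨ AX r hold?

Sat(AX r) = {s : every successor in {q0, q2, q6, q8}} = {q3, q4, q6, q9}
q5 ∉ Sat(AX r) = {q3, q4, q6, q9}, so the formula does not hold at q5.

No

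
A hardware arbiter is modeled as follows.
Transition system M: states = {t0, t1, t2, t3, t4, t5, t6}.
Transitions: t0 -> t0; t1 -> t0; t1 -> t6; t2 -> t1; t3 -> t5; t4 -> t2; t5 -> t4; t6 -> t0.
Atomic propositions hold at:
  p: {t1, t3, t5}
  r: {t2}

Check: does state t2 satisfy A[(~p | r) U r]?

Yes

Sat(~p) = {t0, t2, t4, t6}
Sat(~p | r) = {t0, t2, t4, t6}
A[(~p | r) U r]: least fixpoint, start Z0 = Sat(r) = {t2}, add states in Sat(~p | r) with every successor in Z. Z1 = {t2, t4}; fixed.
Sat(A[(~p | r) U r]) = {t2, t4}
t2 ∈ Sat(A[(~p | r) U r]) = {t2, t4}, so the formula holds at t2.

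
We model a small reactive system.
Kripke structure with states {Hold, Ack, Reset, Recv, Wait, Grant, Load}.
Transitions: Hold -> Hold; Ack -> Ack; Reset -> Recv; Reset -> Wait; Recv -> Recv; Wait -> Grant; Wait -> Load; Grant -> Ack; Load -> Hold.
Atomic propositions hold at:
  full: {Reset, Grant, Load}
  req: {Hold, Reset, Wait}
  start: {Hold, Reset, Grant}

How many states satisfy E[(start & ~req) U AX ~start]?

Sat(~req) = {Ack, Recv, Grant, Load}
Sat(start & ~req) = {Grant}
Sat(~start) = {Ack, Recv, Wait, Load}
Sat(AX ~start) = {s : every successor in {Ack, Recv, Wait, Load}} = {Ack, Reset, Recv, Grant}
E[(start & ~req) U AX ~start]: least fixpoint, start Z0 = Sat(AX ~start) = {Ack, Reset, Recv, Grant}, add states in Sat(start & ~req) with some successor in Z. Already a fixed point.
Sat(E[(start & ~req) U AX ~start]) = {Ack, Reset, Recv, Grant}
|Sat(E[(start & ~req) U AX ~start])| = |{Ack, Reset, Recv, Grant}| = 4.

4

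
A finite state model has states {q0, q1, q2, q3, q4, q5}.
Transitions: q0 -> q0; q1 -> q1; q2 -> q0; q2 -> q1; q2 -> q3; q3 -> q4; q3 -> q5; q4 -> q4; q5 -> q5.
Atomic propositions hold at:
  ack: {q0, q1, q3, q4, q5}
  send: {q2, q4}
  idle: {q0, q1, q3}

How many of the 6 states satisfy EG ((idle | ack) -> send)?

Sat(idle | ack) = {q0, q1, q3, q4, q5}
Sat((idle | ack) -> send) = {q2, q4}
EG ((idle | ack) -> send): greatest fixpoint, start Z0 = {q2, q4}, keep only states in Sat with some successor in Z. Z1 = {q4}; fixed.
Sat(EG ((idle | ack) -> send)) = {q4}
|Sat(EG ((idle | ack) -> send))| = |{q4}| = 1.

1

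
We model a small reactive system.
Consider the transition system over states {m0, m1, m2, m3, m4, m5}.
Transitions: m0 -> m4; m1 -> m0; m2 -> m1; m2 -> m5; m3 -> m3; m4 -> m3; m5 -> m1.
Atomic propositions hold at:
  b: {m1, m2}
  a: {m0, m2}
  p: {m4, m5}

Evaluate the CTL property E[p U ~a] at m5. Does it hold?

Yes

Sat(~a) = {m1, m3, m4, m5}
E[p U ~a]: least fixpoint, start Z0 = Sat(~a) = {m1, m3, m4, m5}, add states in Sat(p) with some successor in Z. Already a fixed point.
Sat(E[p U ~a]) = {m1, m3, m4, m5}
m5 ∈ Sat(E[p U ~a]) = {m1, m3, m4, m5}, so the formula holds at m5.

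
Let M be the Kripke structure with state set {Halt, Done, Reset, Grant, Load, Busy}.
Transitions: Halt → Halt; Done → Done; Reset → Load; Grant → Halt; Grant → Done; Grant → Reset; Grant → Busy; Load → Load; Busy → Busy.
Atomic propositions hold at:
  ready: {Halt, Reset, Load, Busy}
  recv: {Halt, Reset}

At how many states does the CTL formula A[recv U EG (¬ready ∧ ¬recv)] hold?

Sat(¬ready) = {Done, Grant}
Sat(¬recv) = {Done, Grant, Load, Busy}
Sat(¬ready ∧ ¬recv) = {Done, Grant}
EG (¬ready ∧ ¬recv): greatest fixpoint, start Z0 = {Done, Grant}, keep only states in Sat with some successor in Z. Already a fixed point.
Sat(EG (¬ready ∧ ¬recv)) = {Done, Grant}
A[recv U EG (¬ready ∧ ¬recv)]: least fixpoint, start Z0 = Sat(EG (¬ready ∧ ¬recv)) = {Done, Grant}, add states in Sat(recv) with every successor in Z. Already a fixed point.
Sat(A[recv U EG (¬ready ∧ ¬recv)]) = {Done, Grant}
|Sat(A[recv U EG (¬ready ∧ ¬recv)])| = |{Done, Grant}| = 2.

2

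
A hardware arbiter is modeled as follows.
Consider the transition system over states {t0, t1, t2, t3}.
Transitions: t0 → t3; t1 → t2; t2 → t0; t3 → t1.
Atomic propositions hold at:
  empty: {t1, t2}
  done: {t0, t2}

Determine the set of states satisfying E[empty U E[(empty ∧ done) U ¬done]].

Sat(empty ∧ done) = {t2}
Sat(¬done) = {t1, t3}
E[(empty ∧ done) U ¬done]: least fixpoint, start Z0 = Sat(¬done) = {t1, t3}, add states in Sat(empty ∧ done) with some successor in Z. Already a fixed point.
Sat(E[(empty ∧ done) U ¬done]) = {t1, t3}
E[empty U E[(empty ∧ done) U ¬done]]: least fixpoint, start Z0 = Sat(E[(empty ∧ done) U ¬done]) = {t1, t3}, add states in Sat(empty) with some successor in Z. Already a fixed point.
Sat(E[empty U E[(empty ∧ done) U ¬done]]) = {t1, t3}

{t1, t3}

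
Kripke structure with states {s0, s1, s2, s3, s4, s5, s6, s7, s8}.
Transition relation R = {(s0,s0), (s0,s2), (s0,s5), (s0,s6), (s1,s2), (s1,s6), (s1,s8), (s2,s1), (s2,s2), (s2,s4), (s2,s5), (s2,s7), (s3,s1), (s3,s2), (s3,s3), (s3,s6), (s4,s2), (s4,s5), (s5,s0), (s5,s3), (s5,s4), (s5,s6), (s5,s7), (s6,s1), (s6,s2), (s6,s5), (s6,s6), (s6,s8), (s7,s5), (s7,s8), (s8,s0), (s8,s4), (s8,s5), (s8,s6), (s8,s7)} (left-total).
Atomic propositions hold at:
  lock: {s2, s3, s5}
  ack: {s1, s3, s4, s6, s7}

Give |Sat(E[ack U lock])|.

E[ack U lock]: least fixpoint, start Z0 = Sat(lock) = {s2, s3, s5}, add states in Sat(ack) with some successor in Z. Z1 = {s1, s2, s3, s4, s5, s6, s7}; fixed.
Sat(E[ack U lock]) = {s1, s2, s3, s4, s5, s6, s7}
|Sat(E[ack U lock])| = |{s1, s2, s3, s4, s5, s6, s7}| = 7.

7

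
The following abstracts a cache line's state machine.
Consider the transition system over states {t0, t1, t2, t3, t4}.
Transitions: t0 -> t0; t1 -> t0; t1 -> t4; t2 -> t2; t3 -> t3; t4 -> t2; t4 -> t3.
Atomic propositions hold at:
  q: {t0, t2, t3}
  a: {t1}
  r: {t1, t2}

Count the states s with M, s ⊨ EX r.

Sat(EX r) = {s : some successor in {t1, t2}} = {t2, t4}
|Sat(EX r)| = |{t2, t4}| = 2.

2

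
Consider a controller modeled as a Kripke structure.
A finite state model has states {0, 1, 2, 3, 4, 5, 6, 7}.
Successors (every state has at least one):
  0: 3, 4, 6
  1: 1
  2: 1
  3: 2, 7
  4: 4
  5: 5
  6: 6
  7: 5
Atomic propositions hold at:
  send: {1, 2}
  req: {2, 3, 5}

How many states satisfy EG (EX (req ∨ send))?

6

Sat(req ∨ send) = {1, 2, 3, 5}
Sat(EX (req ∨ send)) = {s : some successor in {1, 2, 3, 5}} = {0, 1, 2, 3, 5, 7}
EG (EX (req ∨ send)): greatest fixpoint, start Z0 = {0, 1, 2, 3, 5, 7}, keep only states in Sat with some successor in Z. Already a fixed point.
Sat(EG (EX (req ∨ send))) = {0, 1, 2, 3, 5, 7}
|Sat(EG (EX (req ∨ send)))| = |{0, 1, 2, 3, 5, 7}| = 6.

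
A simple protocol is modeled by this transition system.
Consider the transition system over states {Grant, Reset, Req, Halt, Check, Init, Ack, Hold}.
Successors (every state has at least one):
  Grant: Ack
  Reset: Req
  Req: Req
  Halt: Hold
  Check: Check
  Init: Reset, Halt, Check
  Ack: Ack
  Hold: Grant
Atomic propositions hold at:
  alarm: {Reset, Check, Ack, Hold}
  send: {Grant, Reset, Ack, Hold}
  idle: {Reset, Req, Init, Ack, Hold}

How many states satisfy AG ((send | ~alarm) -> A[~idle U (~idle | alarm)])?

Sat(~alarm) = {Grant, Req, Halt, Init}
Sat(send | ~alarm) = {Grant, Reset, Req, Halt, Init, Ack, Hold}
Sat(~idle) = {Grant, Halt, Check}
Sat(~idle | alarm) = {Grant, Reset, Halt, Check, Ack, Hold}
A[~idle U (~idle | alarm)]: least fixpoint, start Z0 = Sat((~idle | alarm)) = {Grant, Reset, Halt, Check, Ack, Hold}, add states in Sat(~idle) with every successor in Z. Already a fixed point.
Sat(A[~idle U (~idle | alarm)]) = {Grant, Reset, Halt, Check, Ack, Hold}
Sat((send | ~alarm) -> A[~idle U (~idle | alarm)]) = {Grant, Reset, Halt, Check, Ack, Hold}
AG ((send | ~alarm) -> A[~idle U (~idle | alarm)]): greatest fixpoint, start Z0 = {Grant, Reset, Halt, Check, Ack, Hold}, keep only states in Sat with every successor in Z. Z1 = {Grant, Halt, Check, Ack, Hold}; fixed.
Sat(AG ((send | ~alarm) -> A[~idle U (~idle | alarm)])) = {Grant, Halt, Check, Ack, Hold}
|Sat(AG ((send | ~alarm) -> A[~idle U (~idle | alarm)]))| = |{Grant, Halt, Check, Ack, Hold}| = 5.

5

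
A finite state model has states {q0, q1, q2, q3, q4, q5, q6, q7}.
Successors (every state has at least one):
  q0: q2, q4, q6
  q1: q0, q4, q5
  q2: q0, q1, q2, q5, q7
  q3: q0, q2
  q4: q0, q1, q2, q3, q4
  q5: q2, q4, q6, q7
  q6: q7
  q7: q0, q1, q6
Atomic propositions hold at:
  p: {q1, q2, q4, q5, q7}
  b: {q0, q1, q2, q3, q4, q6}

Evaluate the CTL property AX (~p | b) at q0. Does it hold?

Sat(~p) = {q0, q3, q6}
Sat(~p | b) = {q0, q1, q2, q3, q4, q6}
Sat(AX (~p | b)) = {s : every successor in {q0, q1, q2, q3, q4, q6}} = {q0, q3, q4, q7}
q0 ∈ Sat(AX (~p | b)) = {q0, q3, q4, q7}, so the formula holds at q0.

Yes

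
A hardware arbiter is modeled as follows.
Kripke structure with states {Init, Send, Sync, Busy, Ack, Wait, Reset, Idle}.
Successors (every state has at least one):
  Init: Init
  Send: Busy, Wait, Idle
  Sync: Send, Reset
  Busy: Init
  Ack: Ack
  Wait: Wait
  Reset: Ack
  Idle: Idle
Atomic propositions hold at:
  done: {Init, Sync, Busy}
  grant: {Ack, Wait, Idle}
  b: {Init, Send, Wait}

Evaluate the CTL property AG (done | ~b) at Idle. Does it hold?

Sat(~b) = {Sync, Busy, Ack, Reset, Idle}
Sat(done | ~b) = {Init, Sync, Busy, Ack, Reset, Idle}
AG (done | ~b): greatest fixpoint, start Z0 = {Init, Sync, Busy, Ack, Reset, Idle}, keep only states in Sat with every successor in Z. Z1 = {Init, Busy, Ack, Reset, Idle}; fixed.
Sat(AG (done | ~b)) = {Init, Busy, Ack, Reset, Idle}
Idle ∈ Sat(AG (done | ~b)) = {Init, Busy, Ack, Reset, Idle}, so the formula holds at Idle.

Yes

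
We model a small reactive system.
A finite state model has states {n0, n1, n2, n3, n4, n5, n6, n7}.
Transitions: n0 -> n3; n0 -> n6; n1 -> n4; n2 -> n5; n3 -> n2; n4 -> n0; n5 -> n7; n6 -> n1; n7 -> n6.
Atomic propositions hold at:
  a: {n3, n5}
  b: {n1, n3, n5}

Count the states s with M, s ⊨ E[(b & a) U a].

2

Sat(b & a) = {n3, n5}
E[(b & a) U a]: least fixpoint, start Z0 = Sat(a) = {n3, n5}, add states in Sat(b & a) with some successor in Z. Already a fixed point.
Sat(E[(b & a) U a]) = {n3, n5}
|Sat(E[(b & a) U a])| = |{n3, n5}| = 2.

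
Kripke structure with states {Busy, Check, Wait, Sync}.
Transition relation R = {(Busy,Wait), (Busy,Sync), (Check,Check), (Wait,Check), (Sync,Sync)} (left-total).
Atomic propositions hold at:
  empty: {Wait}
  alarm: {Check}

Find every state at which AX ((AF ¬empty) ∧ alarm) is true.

Sat(¬empty) = {Busy, Check, Sync}
AF ¬empty: least fixpoint, start Z0 = {Busy, Check, Sync}, add states with every successor in Z. Z1 = {Busy, Check, Wait, Sync}; fixed.
Sat(AF ¬empty) = {Busy, Check, Wait, Sync}
Sat((AF ¬empty) ∧ alarm) = {Check}
Sat(AX ((AF ¬empty) ∧ alarm)) = {s : every successor in {Check}} = {Check, Wait}

{Check, Wait}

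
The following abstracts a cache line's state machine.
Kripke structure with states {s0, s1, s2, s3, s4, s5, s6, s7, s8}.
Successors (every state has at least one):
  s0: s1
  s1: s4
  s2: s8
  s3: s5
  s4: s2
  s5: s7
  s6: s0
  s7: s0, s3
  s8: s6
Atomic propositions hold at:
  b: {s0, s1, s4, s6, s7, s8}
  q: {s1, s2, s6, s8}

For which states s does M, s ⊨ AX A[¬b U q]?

{s0, s2, s4, s8}

Sat(¬b) = {s2, s3, s5}
A[¬b U q]: least fixpoint, start Z0 = Sat(q) = {s1, s2, s6, s8}, add states in Sat(¬b) with every successor in Z. Already a fixed point.
Sat(A[¬b U q]) = {s1, s2, s6, s8}
Sat(AX A[¬b U q]) = {s : every successor in {s1, s2, s6, s8}} = {s0, s2, s4, s8}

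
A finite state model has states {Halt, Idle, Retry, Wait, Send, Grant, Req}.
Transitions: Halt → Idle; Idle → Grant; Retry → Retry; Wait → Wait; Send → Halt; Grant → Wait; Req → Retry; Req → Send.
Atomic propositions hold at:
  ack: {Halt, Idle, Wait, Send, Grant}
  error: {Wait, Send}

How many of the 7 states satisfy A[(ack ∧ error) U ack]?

Sat(ack ∧ error) = {Wait, Send}
A[(ack ∧ error) U ack]: least fixpoint, start Z0 = Sat(ack) = {Halt, Idle, Wait, Send, Grant}, add states in Sat(ack ∧ error) with every successor in Z. Already a fixed point.
Sat(A[(ack ∧ error) U ack]) = {Halt, Idle, Wait, Send, Grant}
|Sat(A[(ack ∧ error) U ack])| = |{Halt, Idle, Wait, Send, Grant}| = 5.

5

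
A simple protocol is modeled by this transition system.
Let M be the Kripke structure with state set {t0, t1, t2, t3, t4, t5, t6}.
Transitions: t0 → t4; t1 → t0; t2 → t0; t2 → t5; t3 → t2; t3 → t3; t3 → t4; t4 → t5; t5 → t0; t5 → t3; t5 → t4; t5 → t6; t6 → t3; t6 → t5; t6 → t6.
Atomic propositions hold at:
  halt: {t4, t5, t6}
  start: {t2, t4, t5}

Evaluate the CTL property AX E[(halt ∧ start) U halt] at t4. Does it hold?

Yes

Sat(halt ∧ start) = {t4, t5}
E[(halt ∧ start) U halt]: least fixpoint, start Z0 = Sat(halt) = {t4, t5, t6}, add states in Sat(halt ∧ start) with some successor in Z. Already a fixed point.
Sat(E[(halt ∧ start) U halt]) = {t4, t5, t6}
Sat(AX E[(halt ∧ start) U halt]) = {s : every successor in {t4, t5, t6}} = {t0, t4}
t4 ∈ Sat(AX E[(halt ∧ start) U halt]) = {t0, t4}, so the formula holds at t4.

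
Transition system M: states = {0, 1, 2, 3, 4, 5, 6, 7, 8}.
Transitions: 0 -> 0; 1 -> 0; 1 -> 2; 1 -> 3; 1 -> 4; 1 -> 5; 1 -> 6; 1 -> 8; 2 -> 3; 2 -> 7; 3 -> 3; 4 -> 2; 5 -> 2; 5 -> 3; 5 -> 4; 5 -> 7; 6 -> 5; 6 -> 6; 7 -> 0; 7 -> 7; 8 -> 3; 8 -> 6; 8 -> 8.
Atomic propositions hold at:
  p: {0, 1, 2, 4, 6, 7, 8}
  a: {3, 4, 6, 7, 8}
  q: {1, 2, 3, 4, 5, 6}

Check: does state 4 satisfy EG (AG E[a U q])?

E[a U q]: least fixpoint, start Z0 = Sat(q) = {1, 2, 3, 4, 5, 6}, add states in Sat(a) with some successor in Z. Z1 = {1, 2, 3, 4, 5, 6, 8}; fixed.
Sat(E[a U q]) = {1, 2, 3, 4, 5, 6, 8}
AG E[a U q]: greatest fixpoint, start Z0 = {1, 2, 3, 4, 5, 6, 8}, keep only states in Sat with every successor in Z. Z1 = {3, 4, 6, 8}; Z2 = {3, 8}; Z3 = {3}; fixed.
Sat(AG E[a U q]) = {3}
EG (AG E[a U q]): greatest fixpoint, start Z0 = {3}, keep only states in Sat with some successor in Z. Already a fixed point.
Sat(EG (AG E[a U q])) = {3}
4 ∉ Sat(EG (AG E[a U q])) = {3}, so the formula does not hold at 4.

No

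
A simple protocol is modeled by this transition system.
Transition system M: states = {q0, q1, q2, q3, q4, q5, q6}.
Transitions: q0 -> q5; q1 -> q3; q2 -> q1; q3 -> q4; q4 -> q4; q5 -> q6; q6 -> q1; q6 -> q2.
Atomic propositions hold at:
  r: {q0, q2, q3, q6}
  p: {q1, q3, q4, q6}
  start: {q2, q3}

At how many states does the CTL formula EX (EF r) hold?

5

EF r: least fixpoint, start Z0 = {q0, q2, q3, q6}, add states with some successor in Z. Z1 = {q0, q1, q2, q3, q5, q6}; fixed.
Sat(EF r) = {q0, q1, q2, q3, q5, q6}
Sat(EX (EF r)) = {s : some successor in {q0, q1, q2, q3, q5, q6}} = {q0, q1, q2, q5, q6}
|Sat(EX (EF r))| = |{q0, q1, q2, q5, q6}| = 5.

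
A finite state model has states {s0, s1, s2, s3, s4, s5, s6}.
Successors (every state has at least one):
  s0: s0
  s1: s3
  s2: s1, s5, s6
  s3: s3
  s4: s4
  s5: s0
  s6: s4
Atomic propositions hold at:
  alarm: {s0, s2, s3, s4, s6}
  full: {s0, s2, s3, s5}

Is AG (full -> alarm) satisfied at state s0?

Sat(full -> alarm) = {s0, s1, s2, s3, s4, s6}
AG (full -> alarm): greatest fixpoint, start Z0 = {s0, s1, s2, s3, s4, s6}, keep only states in Sat with every successor in Z. Z1 = {s0, s1, s3, s4, s6}; fixed.
Sat(AG (full -> alarm)) = {s0, s1, s3, s4, s6}
s0 ∈ Sat(AG (full -> alarm)) = {s0, s1, s3, s4, s6}, so the formula holds at s0.

Yes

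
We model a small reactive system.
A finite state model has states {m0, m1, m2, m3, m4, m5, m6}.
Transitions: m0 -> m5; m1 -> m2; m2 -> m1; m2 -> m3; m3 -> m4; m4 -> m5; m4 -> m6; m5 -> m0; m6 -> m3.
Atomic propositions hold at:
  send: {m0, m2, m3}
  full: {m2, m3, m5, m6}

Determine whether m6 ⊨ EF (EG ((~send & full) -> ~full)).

Sat(~send) = {m1, m4, m5, m6}
Sat(~send & full) = {m5, m6}
Sat(~full) = {m0, m1, m4}
Sat((~send & full) -> ~full) = {m0, m1, m2, m3, m4}
EG ((~send & full) -> ~full): greatest fixpoint, start Z0 = {m0, m1, m2, m3, m4}, keep only states in Sat with some successor in Z. Z1 = {m1, m2, m3}; Z2 = {m1, m2}; fixed.
Sat(EG ((~send & full) -> ~full)) = {m1, m2}
EF (EG ((~send & full) -> ~full)): least fixpoint, start Z0 = {m1, m2}, add states with some successor in Z. Already a fixed point.
Sat(EF (EG ((~send & full) -> ~full))) = {m1, m2}
m6 ∉ Sat(EF (EG ((~send & full) -> ~full))) = {m1, m2}, so the formula does not hold at m6.

No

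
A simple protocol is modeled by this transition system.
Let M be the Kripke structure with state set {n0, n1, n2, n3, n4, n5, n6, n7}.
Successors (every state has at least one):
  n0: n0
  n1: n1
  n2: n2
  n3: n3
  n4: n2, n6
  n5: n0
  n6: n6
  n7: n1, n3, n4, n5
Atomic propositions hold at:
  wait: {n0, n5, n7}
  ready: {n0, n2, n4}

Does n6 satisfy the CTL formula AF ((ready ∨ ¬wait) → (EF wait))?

No

Sat(¬wait) = {n1, n2, n3, n4, n6}
Sat(ready ∨ ¬wait) = {n0, n1, n2, n3, n4, n6}
EF wait: least fixpoint, start Z0 = {n0, n5, n7}, add states with some successor in Z. Already a fixed point.
Sat(EF wait) = {n0, n5, n7}
Sat((ready ∨ ¬wait) → (EF wait)) = {n0, n5, n7}
AF ((ready ∨ ¬wait) → (EF wait)): least fixpoint, start Z0 = {n0, n5, n7}, add states with every successor in Z. Already a fixed point.
Sat(AF ((ready ∨ ¬wait) → (EF wait))) = {n0, n5, n7}
n6 ∉ Sat(AF ((ready ∨ ¬wait) → (EF wait))) = {n0, n5, n7}, so the formula does not hold at n6.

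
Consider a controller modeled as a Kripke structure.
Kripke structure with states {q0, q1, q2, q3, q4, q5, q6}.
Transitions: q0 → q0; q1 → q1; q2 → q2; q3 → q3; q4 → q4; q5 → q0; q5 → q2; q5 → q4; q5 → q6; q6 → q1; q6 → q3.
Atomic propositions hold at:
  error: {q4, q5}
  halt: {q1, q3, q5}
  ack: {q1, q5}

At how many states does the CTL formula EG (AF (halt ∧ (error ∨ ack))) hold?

1

Sat(error ∨ ack) = {q1, q4, q5}
Sat(halt ∧ (error ∨ ack)) = {q1, q5}
AF (halt ∧ (error ∨ ack)): least fixpoint, start Z0 = {q1, q5}, add states with every successor in Z. Already a fixed point.
Sat(AF (halt ∧ (error ∨ ack))) = {q1, q5}
EG (AF (halt ∧ (error ∨ ack))): greatest fixpoint, start Z0 = {q1, q5}, keep only states in Sat with some successor in Z. Z1 = {q1}; fixed.
Sat(EG (AF (halt ∧ (error ∨ ack)))) = {q1}
|Sat(EG (AF (halt ∧ (error ∨ ack))))| = |{q1}| = 1.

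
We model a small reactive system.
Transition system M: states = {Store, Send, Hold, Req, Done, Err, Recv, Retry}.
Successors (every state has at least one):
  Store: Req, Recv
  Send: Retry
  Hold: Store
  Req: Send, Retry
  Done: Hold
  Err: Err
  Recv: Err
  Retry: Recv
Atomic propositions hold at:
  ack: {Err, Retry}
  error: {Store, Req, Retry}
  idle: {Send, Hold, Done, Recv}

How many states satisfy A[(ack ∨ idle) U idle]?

Sat(ack ∨ idle) = {Send, Hold, Done, Err, Recv, Retry}
A[(ack ∨ idle) U idle]: least fixpoint, start Z0 = Sat(idle) = {Send, Hold, Done, Recv}, add states in Sat(ack ∨ idle) with every successor in Z. Z1 = {Send, Hold, Done, Recv, Retry}; fixed.
Sat(A[(ack ∨ idle) U idle]) = {Send, Hold, Done, Recv, Retry}
|Sat(A[(ack ∨ idle) U idle])| = |{Send, Hold, Done, Recv, Retry}| = 5.

5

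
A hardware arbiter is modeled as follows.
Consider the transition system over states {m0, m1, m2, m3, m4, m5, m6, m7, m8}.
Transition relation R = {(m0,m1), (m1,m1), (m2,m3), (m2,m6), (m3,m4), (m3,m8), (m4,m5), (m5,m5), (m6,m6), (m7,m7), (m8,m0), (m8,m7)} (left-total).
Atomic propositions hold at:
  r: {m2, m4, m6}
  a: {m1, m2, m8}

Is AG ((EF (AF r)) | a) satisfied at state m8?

No

AF r: least fixpoint, start Z0 = {m2, m4, m6}, add states with every successor in Z. Already a fixed point.
Sat(AF r) = {m2, m4, m6}
EF (AF r): least fixpoint, start Z0 = {m2, m4, m6}, add states with some successor in Z. Z1 = {m2, m3, m4, m6}; fixed.
Sat(EF (AF r)) = {m2, m3, m4, m6}
Sat((EF (AF r)) | a) = {m1, m2, m3, m4, m6, m8}
AG ((EF (AF r)) | a): greatest fixpoint, start Z0 = {m1, m2, m3, m4, m6, m8}, keep only states in Sat with every successor in Z. Z1 = {m1, m2, m3, m6}; Z2 = {m1, m2, m6}; Z3 = {m1, m6}; fixed.
Sat(AG ((EF (AF r)) | a)) = {m1, m6}
m8 ∉ Sat(AG ((EF (AF r)) | a)) = {m1, m6}, so the formula does not hold at m8.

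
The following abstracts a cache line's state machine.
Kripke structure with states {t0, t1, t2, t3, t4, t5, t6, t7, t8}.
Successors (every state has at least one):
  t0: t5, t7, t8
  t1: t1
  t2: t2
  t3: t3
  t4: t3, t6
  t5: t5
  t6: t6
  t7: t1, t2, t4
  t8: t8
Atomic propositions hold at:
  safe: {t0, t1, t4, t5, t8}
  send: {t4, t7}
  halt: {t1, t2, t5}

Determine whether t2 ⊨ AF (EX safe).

Sat(EX safe) = {s : some successor in {t0, t1, t4, t5, t8}} = {t0, t1, t5, t7, t8}
AF (EX safe): least fixpoint, start Z0 = {t0, t1, t5, t7, t8}, add states with every successor in Z. Already a fixed point.
Sat(AF (EX safe)) = {t0, t1, t5, t7, t8}
t2 ∉ Sat(AF (EX safe)) = {t0, t1, t5, t7, t8}, so the formula does not hold at t2.

No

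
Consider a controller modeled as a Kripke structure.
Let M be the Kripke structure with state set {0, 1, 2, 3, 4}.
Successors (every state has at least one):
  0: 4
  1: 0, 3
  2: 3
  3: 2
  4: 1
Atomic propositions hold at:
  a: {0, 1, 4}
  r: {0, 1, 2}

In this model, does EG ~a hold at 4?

No

Sat(~a) = {2, 3}
EG ~a: greatest fixpoint, start Z0 = {2, 3}, keep only states in Sat with some successor in Z. Already a fixed point.
Sat(EG ~a) = {2, 3}
4 ∉ Sat(EG ~a) = {2, 3}, so the formula does not hold at 4.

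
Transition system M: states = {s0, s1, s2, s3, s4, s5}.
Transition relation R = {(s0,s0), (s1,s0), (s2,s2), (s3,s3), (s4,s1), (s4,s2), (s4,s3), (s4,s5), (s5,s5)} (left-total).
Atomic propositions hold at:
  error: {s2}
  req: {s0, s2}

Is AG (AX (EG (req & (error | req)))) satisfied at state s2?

Yes

Sat(error | req) = {s0, s2}
Sat(req & (error | req)) = {s0, s2}
EG (req & (error | req)): greatest fixpoint, start Z0 = {s0, s2}, keep only states in Sat with some successor in Z. Already a fixed point.
Sat(EG (req & (error | req))) = {s0, s2}
Sat(AX (EG (req & (error | req)))) = {s : every successor in {s0, s2}} = {s0, s1, s2}
AG (AX (EG (req & (error | req)))): greatest fixpoint, start Z0 = {s0, s1, s2}, keep only states in Sat with every successor in Z. Already a fixed point.
Sat(AG (AX (EG (req & (error | req))))) = {s0, s1, s2}
s2 ∈ Sat(AG (AX (EG (req & (error | req))))) = {s0, s1, s2}, so the formula holds at s2.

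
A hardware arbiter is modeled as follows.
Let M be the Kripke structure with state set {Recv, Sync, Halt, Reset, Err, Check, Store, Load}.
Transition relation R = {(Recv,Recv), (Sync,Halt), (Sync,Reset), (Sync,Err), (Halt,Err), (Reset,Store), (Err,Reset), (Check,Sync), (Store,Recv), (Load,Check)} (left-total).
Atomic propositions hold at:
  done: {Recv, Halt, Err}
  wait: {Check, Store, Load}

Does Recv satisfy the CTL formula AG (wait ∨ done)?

Sat(wait ∨ done) = {Recv, Halt, Err, Check, Store, Load}
AG (wait ∨ done): greatest fixpoint, start Z0 = {Recv, Halt, Err, Check, Store, Load}, keep only states in Sat with every successor in Z. Z1 = {Recv, Halt, Store, Load}; Z2 = {Recv, Store}; fixed.
Sat(AG (wait ∨ done)) = {Recv, Store}
Recv ∈ Sat(AG (wait ∨ done)) = {Recv, Store}, so the formula holds at Recv.

Yes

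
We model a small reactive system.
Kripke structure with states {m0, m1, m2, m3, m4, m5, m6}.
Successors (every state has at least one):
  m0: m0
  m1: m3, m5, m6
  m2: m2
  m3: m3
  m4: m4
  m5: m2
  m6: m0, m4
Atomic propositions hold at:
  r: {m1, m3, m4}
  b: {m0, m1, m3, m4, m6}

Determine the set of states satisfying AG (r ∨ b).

Sat(r ∨ b) = {m0, m1, m3, m4, m6}
AG (r ∨ b): greatest fixpoint, start Z0 = {m0, m1, m3, m4, m6}, keep only states in Sat with every successor in Z. Z1 = {m0, m3, m4, m6}; fixed.
Sat(AG (r ∨ b)) = {m0, m3, m4, m6}

{m0, m3, m4, m6}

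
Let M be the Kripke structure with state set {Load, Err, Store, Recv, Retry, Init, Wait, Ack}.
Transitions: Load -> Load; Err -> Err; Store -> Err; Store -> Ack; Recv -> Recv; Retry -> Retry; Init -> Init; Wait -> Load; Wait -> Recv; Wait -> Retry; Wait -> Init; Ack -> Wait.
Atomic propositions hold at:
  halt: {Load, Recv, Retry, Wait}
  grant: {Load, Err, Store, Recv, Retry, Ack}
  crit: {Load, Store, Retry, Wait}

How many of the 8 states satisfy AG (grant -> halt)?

Sat(grant -> halt) = {Load, Recv, Retry, Init, Wait}
AG (grant -> halt): greatest fixpoint, start Z0 = {Load, Recv, Retry, Init, Wait}, keep only states in Sat with every successor in Z. Already a fixed point.
Sat(AG (grant -> halt)) = {Load, Recv, Retry, Init, Wait}
|Sat(AG (grant -> halt))| = |{Load, Recv, Retry, Init, Wait}| = 5.

5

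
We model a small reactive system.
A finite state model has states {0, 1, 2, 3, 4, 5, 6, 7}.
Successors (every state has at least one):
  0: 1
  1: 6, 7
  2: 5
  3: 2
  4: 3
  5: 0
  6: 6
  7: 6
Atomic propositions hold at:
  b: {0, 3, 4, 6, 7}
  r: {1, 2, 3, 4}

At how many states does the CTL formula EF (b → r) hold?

6

Sat(b → r) = {1, 2, 3, 4, 5}
EF (b → r): least fixpoint, start Z0 = {1, 2, 3, 4, 5}, add states with some successor in Z. Z1 = {0, 1, 2, 3, 4, 5}; fixed.
Sat(EF (b → r)) = {0, 1, 2, 3, 4, 5}
|Sat(EF (b → r))| = |{0, 1, 2, 3, 4, 5}| = 6.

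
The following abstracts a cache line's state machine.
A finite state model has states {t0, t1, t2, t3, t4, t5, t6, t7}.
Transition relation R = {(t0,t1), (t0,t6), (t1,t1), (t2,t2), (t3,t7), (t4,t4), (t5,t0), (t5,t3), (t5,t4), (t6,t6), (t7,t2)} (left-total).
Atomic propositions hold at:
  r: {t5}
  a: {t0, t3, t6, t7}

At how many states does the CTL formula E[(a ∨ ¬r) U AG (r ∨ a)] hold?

Sat(¬r) = {t0, t1, t2, t3, t4, t6, t7}
Sat(a ∨ ¬r) = {t0, t1, t2, t3, t4, t6, t7}
Sat(r ∨ a) = {t0, t3, t5, t6, t7}
AG (r ∨ a): greatest fixpoint, start Z0 = {t0, t3, t5, t6, t7}, keep only states in Sat with every successor in Z. Z1 = {t3, t6}; Z2 = {t6}; fixed.
Sat(AG (r ∨ a)) = {t6}
E[(a ∨ ¬r) U AG (r ∨ a)]: least fixpoint, start Z0 = Sat(AG (r ∨ a)) = {t6}, add states in Sat(a ∨ ¬r) with some successor in Z. Z1 = {t0, t6}; fixed.
Sat(E[(a ∨ ¬r) U AG (r ∨ a)]) = {t0, t6}
|Sat(E[(a ∨ ¬r) U AG (r ∨ a)])| = |{t0, t6}| = 2.

2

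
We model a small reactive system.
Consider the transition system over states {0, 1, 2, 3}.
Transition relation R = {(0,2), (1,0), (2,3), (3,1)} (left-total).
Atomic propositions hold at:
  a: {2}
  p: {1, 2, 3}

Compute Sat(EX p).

{0, 2, 3}

Sat(EX p) = {s : some successor in {1, 2, 3}} = {0, 2, 3}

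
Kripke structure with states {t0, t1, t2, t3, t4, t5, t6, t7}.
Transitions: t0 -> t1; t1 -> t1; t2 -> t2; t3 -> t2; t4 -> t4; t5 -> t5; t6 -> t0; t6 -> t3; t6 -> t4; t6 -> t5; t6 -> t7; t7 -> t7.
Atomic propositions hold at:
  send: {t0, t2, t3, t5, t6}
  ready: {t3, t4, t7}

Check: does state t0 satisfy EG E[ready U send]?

E[ready U send]: least fixpoint, start Z0 = Sat(send) = {t0, t2, t3, t5, t6}, add states in Sat(ready) with some successor in Z. Already a fixed point.
Sat(E[ready U send]) = {t0, t2, t3, t5, t6}
EG E[ready U send]: greatest fixpoint, start Z0 = {t0, t2, t3, t5, t6}, keep only states in Sat with some successor in Z. Z1 = {t2, t3, t5, t6}; fixed.
Sat(EG E[ready U send]) = {t2, t3, t5, t6}
t0 ∉ Sat(EG E[ready U send]) = {t2, t3, t5, t6}, so the formula does not hold at t0.

No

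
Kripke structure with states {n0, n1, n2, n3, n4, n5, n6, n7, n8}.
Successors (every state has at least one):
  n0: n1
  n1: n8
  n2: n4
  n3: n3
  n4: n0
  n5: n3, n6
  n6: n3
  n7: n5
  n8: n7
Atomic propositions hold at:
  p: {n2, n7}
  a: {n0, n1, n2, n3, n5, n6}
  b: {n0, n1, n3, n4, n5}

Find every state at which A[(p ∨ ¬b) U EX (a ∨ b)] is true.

Sat(¬b) = {n2, n6, n7, n8}
Sat(p ∨ ¬b) = {n2, n6, n7, n8}
Sat(a ∨ b) = {n0, n1, n2, n3, n4, n5, n6}
Sat(EX (a ∨ b)) = {s : some successor in {n0, n1, n2, n3, n4, n5, n6}} = {n0, n2, n3, n4, n5, n6, n7}
A[(p ∨ ¬b) U EX (a ∨ b)]: least fixpoint, start Z0 = Sat(EX (a ∨ b)) = {n0, n2, n3, n4, n5, n6, n7}, add states in Sat(p ∨ ¬b) with every successor in Z. Z1 = {n0, n2, n3, n4, n5, n6, n7, n8}; fixed.
Sat(A[(p ∨ ¬b) U EX (a ∨ b)]) = {n0, n2, n3, n4, n5, n6, n7, n8}

{n0, n2, n3, n4, n5, n6, n7, n8}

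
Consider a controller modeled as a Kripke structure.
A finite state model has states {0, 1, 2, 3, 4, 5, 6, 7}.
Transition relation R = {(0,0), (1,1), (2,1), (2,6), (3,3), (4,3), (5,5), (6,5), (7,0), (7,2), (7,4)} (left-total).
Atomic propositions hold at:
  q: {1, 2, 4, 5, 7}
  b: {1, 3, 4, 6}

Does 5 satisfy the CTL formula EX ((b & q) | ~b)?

Yes

Sat(b & q) = {1, 4}
Sat(~b) = {0, 2, 5, 7}
Sat((b & q) | ~b) = {0, 1, 2, 4, 5, 7}
Sat(EX ((b & q) | ~b)) = {s : some successor in {0, 1, 2, 4, 5, 7}} = {0, 1, 2, 5, 6, 7}
5 ∈ Sat(EX ((b & q) | ~b)) = {0, 1, 2, 5, 6, 7}, so the formula holds at 5.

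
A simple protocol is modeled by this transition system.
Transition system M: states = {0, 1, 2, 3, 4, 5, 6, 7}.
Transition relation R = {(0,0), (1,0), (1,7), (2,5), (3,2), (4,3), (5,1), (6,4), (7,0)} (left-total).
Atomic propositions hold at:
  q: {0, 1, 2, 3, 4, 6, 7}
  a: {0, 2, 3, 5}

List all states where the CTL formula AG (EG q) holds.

{0, 1, 7}

EG q: greatest fixpoint, start Z0 = {0, 1, 2, 3, 4, 6, 7}, keep only states in Sat with some successor in Z. Z1 = {0, 1, 3, 4, 6, 7}; Z2 = {0, 1, 4, 6, 7}; Z3 = {0, 1, 6, 7}; Z4 = {0, 1, 7}; fixed.
Sat(EG q) = {0, 1, 7}
AG (EG q): greatest fixpoint, start Z0 = {0, 1, 7}, keep only states in Sat with every successor in Z. Already a fixed point.
Sat(AG (EG q)) = {0, 1, 7}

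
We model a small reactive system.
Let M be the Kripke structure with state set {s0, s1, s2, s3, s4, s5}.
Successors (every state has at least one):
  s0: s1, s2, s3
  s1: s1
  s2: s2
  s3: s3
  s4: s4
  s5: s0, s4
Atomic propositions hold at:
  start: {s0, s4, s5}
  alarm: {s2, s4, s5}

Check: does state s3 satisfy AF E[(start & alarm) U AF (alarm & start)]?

Sat(start & alarm) = {s4, s5}
Sat(alarm & start) = {s4, s5}
AF (alarm & start): least fixpoint, start Z0 = {s4, s5}, add states with every successor in Z. Already a fixed point.
Sat(AF (alarm & start)) = {s4, s5}
E[(start & alarm) U AF (alarm & start)]: least fixpoint, start Z0 = Sat(AF (alarm & start)) = {s4, s5}, add states in Sat(start & alarm) with some successor in Z. Already a fixed point.
Sat(E[(start & alarm) U AF (alarm & start)]) = {s4, s5}
AF E[(start & alarm) U AF (alarm & start)]: least fixpoint, start Z0 = {s4, s5}, add states with every successor in Z. Already a fixed point.
Sat(AF E[(start & alarm) U AF (alarm & start)]) = {s4, s5}
s3 ∉ Sat(AF E[(start & alarm) U AF (alarm & start)]) = {s4, s5}, so the formula does not hold at s3.

No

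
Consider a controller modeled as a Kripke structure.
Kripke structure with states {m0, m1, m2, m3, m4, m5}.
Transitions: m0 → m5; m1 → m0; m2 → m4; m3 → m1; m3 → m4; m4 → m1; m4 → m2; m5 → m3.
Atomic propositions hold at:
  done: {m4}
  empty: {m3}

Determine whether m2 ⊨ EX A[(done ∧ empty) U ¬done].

Sat(done ∧ empty) = ∅
Sat(¬done) = {m0, m1, m2, m3, m5}
A[(done ∧ empty) U ¬done]: least fixpoint, start Z0 = Sat(¬done) = {m0, m1, m2, m3, m5}, add states in Sat(done ∧ empty) with every successor in Z. Already a fixed point.
Sat(A[(done ∧ empty) U ¬done]) = {m0, m1, m2, m3, m5}
Sat(EX A[(done ∧ empty) U ¬done]) = {s : some successor in {m0, m1, m2, m3, m5}} = {m0, m1, m3, m4, m5}
m2 ∉ Sat(EX A[(done ∧ empty) U ¬done]) = {m0, m1, m3, m4, m5}, so the formula does not hold at m2.

No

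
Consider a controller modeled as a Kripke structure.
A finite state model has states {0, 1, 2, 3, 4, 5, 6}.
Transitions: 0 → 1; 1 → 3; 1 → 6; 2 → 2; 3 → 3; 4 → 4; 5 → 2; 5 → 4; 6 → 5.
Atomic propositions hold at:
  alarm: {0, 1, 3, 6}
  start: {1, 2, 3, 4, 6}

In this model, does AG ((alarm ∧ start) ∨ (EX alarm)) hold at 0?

Sat(alarm ∧ start) = {1, 3, 6}
Sat(EX alarm) = {s : some successor in {0, 1, 3, 6}} = {0, 1, 3}
Sat((alarm ∧ start) ∨ (EX alarm)) = {0, 1, 3, 6}
AG ((alarm ∧ start) ∨ (EX alarm)): greatest fixpoint, start Z0 = {0, 1, 3, 6}, keep only states in Sat with every successor in Z. Z1 = {0, 1, 3}; Z2 = {0, 3}; Z3 = {3}; fixed.
Sat(AG ((alarm ∧ start) ∨ (EX alarm))) = {3}
0 ∉ Sat(AG ((alarm ∧ start) ∨ (EX alarm))) = {3}, so the formula does not hold at 0.

No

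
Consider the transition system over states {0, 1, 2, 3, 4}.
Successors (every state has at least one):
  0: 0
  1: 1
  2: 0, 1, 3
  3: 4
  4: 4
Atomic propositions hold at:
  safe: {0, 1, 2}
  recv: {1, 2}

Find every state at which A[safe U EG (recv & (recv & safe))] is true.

Sat(recv & safe) = {1, 2}
Sat(recv & (recv & safe)) = {1, 2}
EG (recv & (recv & safe)): greatest fixpoint, start Z0 = {1, 2}, keep only states in Sat with some successor in Z. Already a fixed point.
Sat(EG (recv & (recv & safe))) = {1, 2}
A[safe U EG (recv & (recv & safe))]: least fixpoint, start Z0 = Sat(EG (recv & (recv & safe))) = {1, 2}, add states in Sat(safe) with every successor in Z. Already a fixed point.
Sat(A[safe U EG (recv & (recv & safe))]) = {1, 2}

{1, 2}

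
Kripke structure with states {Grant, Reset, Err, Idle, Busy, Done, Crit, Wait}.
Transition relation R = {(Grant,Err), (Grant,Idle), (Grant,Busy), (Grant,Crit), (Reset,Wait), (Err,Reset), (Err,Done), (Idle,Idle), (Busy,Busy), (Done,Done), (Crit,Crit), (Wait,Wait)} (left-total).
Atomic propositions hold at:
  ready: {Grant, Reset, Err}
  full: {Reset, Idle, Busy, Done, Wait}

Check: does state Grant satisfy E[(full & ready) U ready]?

Sat(full & ready) = {Reset}
E[(full & ready) U ready]: least fixpoint, start Z0 = Sat(ready) = {Grant, Reset, Err}, add states in Sat(full & ready) with some successor in Z. Already a fixed point.
Sat(E[(full & ready) U ready]) = {Grant, Reset, Err}
Grant ∈ Sat(E[(full & ready) U ready]) = {Grant, Reset, Err}, so the formula holds at Grant.

Yes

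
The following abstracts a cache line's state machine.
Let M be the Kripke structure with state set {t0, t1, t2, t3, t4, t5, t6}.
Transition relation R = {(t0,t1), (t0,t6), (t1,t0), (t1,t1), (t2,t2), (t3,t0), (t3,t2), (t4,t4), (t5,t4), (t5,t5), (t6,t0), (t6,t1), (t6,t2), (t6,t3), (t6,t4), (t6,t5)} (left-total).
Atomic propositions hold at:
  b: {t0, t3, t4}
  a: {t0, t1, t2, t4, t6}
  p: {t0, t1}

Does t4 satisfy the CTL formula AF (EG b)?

EG b: greatest fixpoint, start Z0 = {t0, t3, t4}, keep only states in Sat with some successor in Z. Z1 = {t3, t4}; Z2 = {t4}; fixed.
Sat(EG b) = {t4}
AF (EG b): least fixpoint, start Z0 = {t4}, add states with every successor in Z. Already a fixed point.
Sat(AF (EG b)) = {t4}
t4 ∈ Sat(AF (EG b)) = {t4}, so the formula holds at t4.

Yes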